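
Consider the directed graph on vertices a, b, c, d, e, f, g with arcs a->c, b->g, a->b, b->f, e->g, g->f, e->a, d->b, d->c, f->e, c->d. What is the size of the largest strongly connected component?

7

{a, b, c, d, e, f, g} are all mutually reachable — one SCC of size 7.
The largest has 7 vertices.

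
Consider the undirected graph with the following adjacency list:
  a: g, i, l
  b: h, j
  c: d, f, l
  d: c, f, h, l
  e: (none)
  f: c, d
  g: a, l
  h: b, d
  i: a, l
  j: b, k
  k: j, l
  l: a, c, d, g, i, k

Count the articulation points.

1

Removing l increases the component count from 2 to 3, so l is a cut vertex.
By contrast removing k leaves 2 components; it is not a cut vertex. No other vertex is a cut vertex either.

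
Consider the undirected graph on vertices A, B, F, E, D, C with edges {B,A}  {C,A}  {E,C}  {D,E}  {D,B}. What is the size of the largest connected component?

F is isolated — a component by itself.
Starting from A we can reach A, B, C, D, E. That is one component of size 5.
The largest has 5 vertices.

5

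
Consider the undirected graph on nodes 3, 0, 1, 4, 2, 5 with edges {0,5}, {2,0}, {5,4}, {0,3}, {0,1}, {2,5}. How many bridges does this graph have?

The edges on the cycle 2-0-5-2 are not bridges since each lies on that cycle.
But removing 0—1 disconnects 0 from 1; removing 0—3 disconnects 0 from 3; removing 5—4 disconnects 5 from 4 — these are bridges.
That makes 3 bridges.

3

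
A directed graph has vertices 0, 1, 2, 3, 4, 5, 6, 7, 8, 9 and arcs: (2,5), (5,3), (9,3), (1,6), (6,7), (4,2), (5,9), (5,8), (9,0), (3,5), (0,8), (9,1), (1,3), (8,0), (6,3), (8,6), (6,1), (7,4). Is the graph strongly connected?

Yes

From 4 we can reach every vertex (0, 1, 2, 3, 4, 5, 6, 7, 8, 9), and every vertex can reach 4 (0, 1, 2, 3, 4, 5, 6, 7, 8, 9). So the whole graph is one strongly connected component.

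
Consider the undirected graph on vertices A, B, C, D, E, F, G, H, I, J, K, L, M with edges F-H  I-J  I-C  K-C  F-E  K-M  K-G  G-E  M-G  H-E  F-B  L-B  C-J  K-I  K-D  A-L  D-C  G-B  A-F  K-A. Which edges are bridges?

none

The edges on the cycle A-L-B-F-A are not bridges since each lies on that cycle.
Every edge lies on some cycle, so there are no bridges.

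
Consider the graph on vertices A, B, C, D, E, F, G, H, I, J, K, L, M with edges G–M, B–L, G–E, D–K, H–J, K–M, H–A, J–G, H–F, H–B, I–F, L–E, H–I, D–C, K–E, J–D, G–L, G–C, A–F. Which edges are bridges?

none

The edges on the cycle J-D-C-G-J are not bridges since each lies on that cycle.
Every edge lies on some cycle, so there are no bridges.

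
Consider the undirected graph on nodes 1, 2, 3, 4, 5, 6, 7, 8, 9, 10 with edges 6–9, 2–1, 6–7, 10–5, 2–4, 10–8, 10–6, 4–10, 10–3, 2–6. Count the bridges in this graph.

6

The edges on the cycle 2-4-10-6-2 are not bridges since each lies on that cycle.
But removing 7–6 disconnects 7 from 6; removing 10–8 disconnects 10 from 8; removing 10–5 disconnects 10 from 5; removing 2–1 disconnects 2 from 1 — these are bridges.
In total 6 edges are bridges.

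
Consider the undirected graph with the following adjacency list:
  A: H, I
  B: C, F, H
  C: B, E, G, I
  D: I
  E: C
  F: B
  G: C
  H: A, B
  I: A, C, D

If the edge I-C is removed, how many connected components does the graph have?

1

I and C are still connected via I-A-H-B-C, so the component count stays at 1.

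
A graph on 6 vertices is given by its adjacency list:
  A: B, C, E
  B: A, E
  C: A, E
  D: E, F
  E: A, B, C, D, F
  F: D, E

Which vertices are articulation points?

E

Removing E increases the component count from 1 to 2, so E is a cut vertex.
By contrast removing F leaves 1 component; it is not a cut vertex. No other vertex is a cut vertex either.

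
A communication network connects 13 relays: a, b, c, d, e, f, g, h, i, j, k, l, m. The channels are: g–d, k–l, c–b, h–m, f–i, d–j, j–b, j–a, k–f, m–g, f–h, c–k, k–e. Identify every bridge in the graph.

a-j, e-k, f-i, k-l

The edges on the cycle c-k-f-h-m-g-d-j-b-c are not bridges since each lies on that cycle.
But removing k–e disconnects k from e; removing k–l disconnects k from l; removing a–j disconnects a from j; removing f–i disconnects f from i — these are bridges.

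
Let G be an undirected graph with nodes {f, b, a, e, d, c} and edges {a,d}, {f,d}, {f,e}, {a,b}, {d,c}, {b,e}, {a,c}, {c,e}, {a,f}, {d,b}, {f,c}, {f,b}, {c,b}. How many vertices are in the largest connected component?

Starting from a we can reach a, b, c, d, e, f. That is one component of size 6.
The largest has 6 vertices.

6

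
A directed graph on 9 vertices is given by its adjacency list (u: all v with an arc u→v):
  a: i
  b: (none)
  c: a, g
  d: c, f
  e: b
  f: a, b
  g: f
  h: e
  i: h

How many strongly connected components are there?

9

{c} is an SCC by itself.
{e} is an SCC by itself.
{b} is an SCC by itself.
{f} is an SCC by itself.
{d} is an SCC by itself.
(and 4 more singleton SCCs)
That gives 9 strongly connected components.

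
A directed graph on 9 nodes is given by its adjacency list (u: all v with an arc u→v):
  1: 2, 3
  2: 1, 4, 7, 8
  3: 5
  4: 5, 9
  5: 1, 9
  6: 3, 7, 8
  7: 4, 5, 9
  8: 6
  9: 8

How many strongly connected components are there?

{1, 2, 3, 4, 5, 6, 7, 8, 9} are all mutually reachable — one SCC of size 9.
That gives 1 strongly connected component.

1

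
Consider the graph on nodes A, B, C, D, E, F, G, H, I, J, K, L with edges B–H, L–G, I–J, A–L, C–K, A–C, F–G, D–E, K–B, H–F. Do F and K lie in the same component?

From F we can reach A, B, C, F, G, H, K, L, which includes K.

Yes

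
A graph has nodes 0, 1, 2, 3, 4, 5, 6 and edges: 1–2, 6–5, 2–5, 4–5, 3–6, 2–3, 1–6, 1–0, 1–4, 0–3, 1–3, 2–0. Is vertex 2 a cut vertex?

Deleting 2 leaves 1 component (was 1) (its neighbors 0, 1, 3, 5 remain connected to each other), so 2 is not a cut vertex.

No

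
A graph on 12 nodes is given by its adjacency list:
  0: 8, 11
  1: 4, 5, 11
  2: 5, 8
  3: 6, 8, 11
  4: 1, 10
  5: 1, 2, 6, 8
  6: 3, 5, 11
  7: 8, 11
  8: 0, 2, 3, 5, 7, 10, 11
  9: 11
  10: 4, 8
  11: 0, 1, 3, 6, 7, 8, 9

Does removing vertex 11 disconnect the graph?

Deleting 11 raises the number of components from 1 to 2, so 11 is a cut vertex.

Yes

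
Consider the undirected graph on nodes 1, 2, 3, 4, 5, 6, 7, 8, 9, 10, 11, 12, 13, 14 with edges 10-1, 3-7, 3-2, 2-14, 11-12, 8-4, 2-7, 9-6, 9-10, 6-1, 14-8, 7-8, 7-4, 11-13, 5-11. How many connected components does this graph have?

3

Starting from 1 we can reach 1, 6, 9, 10. That is one component of size 4.
Starting from 5 we can reach 5, 11, 12, 13. That is one component of size 4.
Starting from 2 we can reach 2, 3, 4, 7, 8, 14. That is one component of size 6.
Total: 3 components.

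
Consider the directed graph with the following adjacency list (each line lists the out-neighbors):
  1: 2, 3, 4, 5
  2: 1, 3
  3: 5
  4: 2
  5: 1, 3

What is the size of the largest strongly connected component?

5

{1, 2, 3, 4, 5} are all mutually reachable — one SCC of size 5.
The largest has 5 vertices.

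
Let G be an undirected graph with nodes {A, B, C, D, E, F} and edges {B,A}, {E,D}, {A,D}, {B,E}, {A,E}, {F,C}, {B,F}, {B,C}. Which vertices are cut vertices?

Removing B increases the component count from 1 to 2, so B is a cut vertex.
By contrast removing A leaves 1 component; it is not a cut vertex. No other vertex is a cut vertex either.

B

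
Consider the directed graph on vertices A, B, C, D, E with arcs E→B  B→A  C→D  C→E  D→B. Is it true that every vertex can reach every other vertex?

There is no directed path from D to C, so the graph is not strongly connected.

No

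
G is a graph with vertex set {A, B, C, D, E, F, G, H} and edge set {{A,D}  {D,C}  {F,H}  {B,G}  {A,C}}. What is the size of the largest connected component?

E is isolated — a component by itself.
Starting from B we can reach B, G. That is one component of size 2.
Starting from F we can reach F, H. That is one component of size 2.
Starting from A we can reach A, C, D. That is one component of size 3.
The largest has 3 vertices.

3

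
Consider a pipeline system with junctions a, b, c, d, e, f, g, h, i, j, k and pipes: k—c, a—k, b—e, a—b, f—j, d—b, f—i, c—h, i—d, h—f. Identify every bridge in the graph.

b-e, f-j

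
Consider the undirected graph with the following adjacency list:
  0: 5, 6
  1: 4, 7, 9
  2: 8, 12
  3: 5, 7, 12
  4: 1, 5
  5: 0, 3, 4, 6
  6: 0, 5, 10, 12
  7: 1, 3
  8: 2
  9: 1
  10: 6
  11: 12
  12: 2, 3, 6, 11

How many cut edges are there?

5

The edges on the cycle 3-5-4-1-7-3 are not bridges since each lies on that cycle.
But removing 8-2 disconnects 8 from 2; removing 12-11 disconnects 12 from 11; removing 6-10 disconnects 6 from 10; removing 12-2 disconnects 12 from 2 — these are bridges.
In total 5 edges are bridges.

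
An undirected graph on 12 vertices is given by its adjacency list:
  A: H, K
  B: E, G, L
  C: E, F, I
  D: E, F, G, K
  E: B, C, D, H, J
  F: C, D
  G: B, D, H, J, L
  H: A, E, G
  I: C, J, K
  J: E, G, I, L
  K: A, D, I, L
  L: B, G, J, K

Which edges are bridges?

none

The edges on the cycle D-G-J-L-B-E-D are not bridges since each lies on that cycle.
Every edge lies on some cycle, so there are no bridges.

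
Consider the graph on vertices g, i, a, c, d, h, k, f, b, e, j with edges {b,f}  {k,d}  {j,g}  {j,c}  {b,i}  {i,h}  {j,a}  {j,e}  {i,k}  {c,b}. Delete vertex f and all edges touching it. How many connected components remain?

With f gone, the remaining components are: {a, b, c, d, e, g, h, i, j, k}.
That is 1 component.

1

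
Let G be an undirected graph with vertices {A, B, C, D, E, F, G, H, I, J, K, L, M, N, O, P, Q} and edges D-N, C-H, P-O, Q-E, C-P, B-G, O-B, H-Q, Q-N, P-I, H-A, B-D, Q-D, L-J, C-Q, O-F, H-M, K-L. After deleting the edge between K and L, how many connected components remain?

Before removal there are 2 components.
K-L is a bridge — removing it separates K's side from L's side.
After removal: 3 components.

3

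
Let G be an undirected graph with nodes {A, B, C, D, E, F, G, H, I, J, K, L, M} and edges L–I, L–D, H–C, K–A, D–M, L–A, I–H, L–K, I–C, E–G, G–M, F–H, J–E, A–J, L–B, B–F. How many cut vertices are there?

1

Removing L increases the component count from 1 to 2, so L is a cut vertex.
By contrast removing D leaves 1 component; it is not a cut vertex. No other vertex is a cut vertex either.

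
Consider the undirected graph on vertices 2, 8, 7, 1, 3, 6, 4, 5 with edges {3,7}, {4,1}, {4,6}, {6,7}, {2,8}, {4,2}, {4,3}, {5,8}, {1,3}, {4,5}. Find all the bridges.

The edges on the cycle 4-5-8-2-4 are not bridges since each lies on that cycle.
Every edge lies on some cycle, so there are no bridges.

none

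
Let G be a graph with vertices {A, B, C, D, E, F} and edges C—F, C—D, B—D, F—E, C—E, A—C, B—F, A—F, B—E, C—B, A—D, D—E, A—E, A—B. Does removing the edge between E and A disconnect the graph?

After removing E—A, the path E-C-A still connects them, so the edge is not a bridge.

No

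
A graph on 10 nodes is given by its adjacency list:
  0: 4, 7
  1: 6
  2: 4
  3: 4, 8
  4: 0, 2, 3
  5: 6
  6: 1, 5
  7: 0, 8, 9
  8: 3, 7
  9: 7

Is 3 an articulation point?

No

Deleting 3 leaves 2 components (was 2), so 3 is not a cut vertex.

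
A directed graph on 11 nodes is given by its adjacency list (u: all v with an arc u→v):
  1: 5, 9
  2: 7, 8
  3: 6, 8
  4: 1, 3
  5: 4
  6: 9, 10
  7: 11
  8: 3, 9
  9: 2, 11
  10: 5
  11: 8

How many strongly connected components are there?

1

{1, 2, 3, 4, 5, 6, 7, 8, 9, 10, 11} are all mutually reachable — one SCC of size 11.
That gives 1 strongly connected component.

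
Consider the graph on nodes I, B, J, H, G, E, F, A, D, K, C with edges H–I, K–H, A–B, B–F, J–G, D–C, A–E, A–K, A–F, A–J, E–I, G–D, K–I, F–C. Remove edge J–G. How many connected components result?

1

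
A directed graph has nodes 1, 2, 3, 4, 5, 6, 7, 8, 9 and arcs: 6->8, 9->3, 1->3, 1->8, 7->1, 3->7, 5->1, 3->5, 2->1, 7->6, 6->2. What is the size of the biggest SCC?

6

{1, 2, 3, 5, 6, 7} are all mutually reachable — one SCC of size 6.
{9} is an SCC by itself.
{8} is an SCC by itself.
{4} is an SCC by itself.
The largest has 6 vertices.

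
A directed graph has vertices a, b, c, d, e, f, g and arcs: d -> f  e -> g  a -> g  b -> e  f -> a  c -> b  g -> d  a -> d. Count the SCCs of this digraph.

{a, d, f, g} are all mutually reachable — one SCC of size 4.
{e} is an SCC by itself.
{b} is an SCC by itself.
{c} is an SCC by itself.
That gives 4 strongly connected components.

4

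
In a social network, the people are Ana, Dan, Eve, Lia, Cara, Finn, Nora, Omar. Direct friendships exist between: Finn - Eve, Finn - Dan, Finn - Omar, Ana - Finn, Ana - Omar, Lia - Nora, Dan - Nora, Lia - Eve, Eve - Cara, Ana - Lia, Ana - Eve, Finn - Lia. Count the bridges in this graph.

The edges on the cycle Ana-Finn-Dan-Nora-Lia-Ana are not bridges since each lies on that cycle.
But removing Eve - Cara disconnects Eve from Cara — this is a bridge.

1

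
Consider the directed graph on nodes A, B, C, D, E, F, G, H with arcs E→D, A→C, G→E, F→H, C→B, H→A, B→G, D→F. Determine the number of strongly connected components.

{A, B, C, D, E, F, G, H} are all mutually reachable — one SCC of size 8.
That gives 1 strongly connected component.

1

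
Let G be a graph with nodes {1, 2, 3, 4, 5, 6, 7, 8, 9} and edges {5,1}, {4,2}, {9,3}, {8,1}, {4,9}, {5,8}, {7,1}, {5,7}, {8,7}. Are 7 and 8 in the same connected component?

From 7 we can reach 1, 5, 7, 8, which includes 8.

Yes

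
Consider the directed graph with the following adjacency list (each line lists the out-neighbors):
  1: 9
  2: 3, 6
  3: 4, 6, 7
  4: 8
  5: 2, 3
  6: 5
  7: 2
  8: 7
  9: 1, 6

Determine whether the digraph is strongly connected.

No

There is no directed path from 4 to 1, so the graph is not strongly connected.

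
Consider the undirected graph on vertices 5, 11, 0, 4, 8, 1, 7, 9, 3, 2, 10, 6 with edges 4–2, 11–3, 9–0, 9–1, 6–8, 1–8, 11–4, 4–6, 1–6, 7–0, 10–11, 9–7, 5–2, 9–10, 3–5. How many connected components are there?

Starting from 0 we can reach 0, 1, 2, 3, 4, 5, 6, 7, 8, 9, 10, 11. That is one component of size 12.
Total: 1 component.

1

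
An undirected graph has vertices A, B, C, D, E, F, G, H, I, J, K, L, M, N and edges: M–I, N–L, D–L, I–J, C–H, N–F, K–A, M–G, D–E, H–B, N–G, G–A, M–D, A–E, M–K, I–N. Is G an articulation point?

Deleting G leaves 2 components (was 2), so G is not a cut vertex.

No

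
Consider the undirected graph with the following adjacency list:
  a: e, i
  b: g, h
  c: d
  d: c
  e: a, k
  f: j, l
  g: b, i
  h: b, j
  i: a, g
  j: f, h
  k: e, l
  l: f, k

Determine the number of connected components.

2

Starting from c we can reach c, d. That is one component of size 2.
Starting from a we can reach a, b, e, f, g, h, i, j, k, l. That is one component of size 10.
Total: 2 components.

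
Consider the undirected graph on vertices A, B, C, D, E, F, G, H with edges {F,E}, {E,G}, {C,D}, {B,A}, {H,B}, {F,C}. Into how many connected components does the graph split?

Starting from A we can reach A, B, H. That is one component of size 3.
Starting from C we can reach C, D, E, F, G. That is one component of size 5.
Total: 2 components.

2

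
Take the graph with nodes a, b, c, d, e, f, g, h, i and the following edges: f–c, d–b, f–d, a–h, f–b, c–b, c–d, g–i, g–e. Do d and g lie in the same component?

No

The component containing d is {b, c, d, f}, and g is not in it.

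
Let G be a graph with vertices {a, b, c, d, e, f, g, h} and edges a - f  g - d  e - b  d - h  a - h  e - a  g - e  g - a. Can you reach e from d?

From d we can reach a, b, d, e, f, g, h, which includes e.

Yes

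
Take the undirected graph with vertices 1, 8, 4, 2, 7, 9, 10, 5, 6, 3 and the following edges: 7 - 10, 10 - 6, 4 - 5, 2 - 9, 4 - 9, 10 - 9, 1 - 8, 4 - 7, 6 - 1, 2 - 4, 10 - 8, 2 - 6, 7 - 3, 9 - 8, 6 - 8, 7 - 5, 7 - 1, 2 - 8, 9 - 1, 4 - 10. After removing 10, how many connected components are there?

1

With 10 gone, the remaining components are: {1, 2, 3, 4, 5, 6, 7, 8, 9}.
That is 1 component.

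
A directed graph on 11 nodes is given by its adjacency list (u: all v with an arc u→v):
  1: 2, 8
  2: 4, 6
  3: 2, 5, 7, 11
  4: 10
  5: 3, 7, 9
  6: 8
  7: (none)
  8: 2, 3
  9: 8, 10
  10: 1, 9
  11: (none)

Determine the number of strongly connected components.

{1, 2, 3, 4, 5, 6, 8, 9, 10} are all mutually reachable — one SCC of size 9.
{11} is an SCC by itself.
{7} is an SCC by itself.
That gives 3 strongly connected components.

3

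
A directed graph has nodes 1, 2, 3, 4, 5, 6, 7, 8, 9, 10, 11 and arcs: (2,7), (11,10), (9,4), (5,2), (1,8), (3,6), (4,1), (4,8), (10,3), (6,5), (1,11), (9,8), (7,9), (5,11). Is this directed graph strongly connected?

No

There is no directed path from 8 to 9, so the graph is not strongly connected.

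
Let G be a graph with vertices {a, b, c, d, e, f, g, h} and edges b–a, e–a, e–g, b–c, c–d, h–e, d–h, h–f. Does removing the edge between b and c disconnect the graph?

No

After removing b–c, the path b-a-e-h-d-c still connects them, so the edge is not a bridge.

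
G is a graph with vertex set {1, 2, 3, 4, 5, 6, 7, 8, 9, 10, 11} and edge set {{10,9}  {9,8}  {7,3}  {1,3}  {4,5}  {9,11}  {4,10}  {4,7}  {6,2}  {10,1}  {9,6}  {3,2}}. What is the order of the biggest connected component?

Starting from 1 we can reach 1, 2, 3, 4, 5, 6, 7, 8, 9, 10, 11. That is one component of size 11.
The largest has 11 vertices.

11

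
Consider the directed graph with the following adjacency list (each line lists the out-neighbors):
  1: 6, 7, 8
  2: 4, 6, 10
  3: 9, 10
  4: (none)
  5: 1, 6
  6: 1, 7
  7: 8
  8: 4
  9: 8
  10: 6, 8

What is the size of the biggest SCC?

2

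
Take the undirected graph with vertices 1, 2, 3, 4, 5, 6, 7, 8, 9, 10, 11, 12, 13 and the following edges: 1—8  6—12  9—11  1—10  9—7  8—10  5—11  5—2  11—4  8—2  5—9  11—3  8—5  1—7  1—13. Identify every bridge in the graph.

The edges on the cycle 5-9-11-5 are not bridges since each lies on that cycle.
But removing 13—1 disconnects 13 from 1; removing 6—12 disconnects 6 from 12; removing 11—3 disconnects 11 from 3; removing 11—4 disconnects 11 from 4 — these are bridges.

1-13, 11-3, 11-4, 12-6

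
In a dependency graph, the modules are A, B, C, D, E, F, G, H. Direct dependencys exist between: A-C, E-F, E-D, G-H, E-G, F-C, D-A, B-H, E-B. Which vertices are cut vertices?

Removing E increases the component count from 1 to 2, so E is a cut vertex.
By contrast removing C leaves 1 component; it is not a cut vertex. No other vertex is a cut vertex either.

E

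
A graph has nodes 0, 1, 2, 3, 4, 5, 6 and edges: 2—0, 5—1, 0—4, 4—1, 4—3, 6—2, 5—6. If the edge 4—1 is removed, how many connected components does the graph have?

4 and 1 are still connected via 4-0-2-6-5-1, so the component count stays at 1.

1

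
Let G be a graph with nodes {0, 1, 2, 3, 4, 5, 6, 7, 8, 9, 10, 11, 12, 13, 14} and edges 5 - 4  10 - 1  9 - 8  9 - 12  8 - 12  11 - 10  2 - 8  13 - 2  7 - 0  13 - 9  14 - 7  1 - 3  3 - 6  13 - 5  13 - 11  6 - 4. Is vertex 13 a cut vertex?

Deleting 13 raises the number of components from 2 to 3, so 13 is a cut vertex.

Yes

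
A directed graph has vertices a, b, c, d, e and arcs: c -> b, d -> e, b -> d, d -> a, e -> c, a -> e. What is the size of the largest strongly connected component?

{a, b, c, d, e} are all mutually reachable — one SCC of size 5.
The largest has 5 vertices.

5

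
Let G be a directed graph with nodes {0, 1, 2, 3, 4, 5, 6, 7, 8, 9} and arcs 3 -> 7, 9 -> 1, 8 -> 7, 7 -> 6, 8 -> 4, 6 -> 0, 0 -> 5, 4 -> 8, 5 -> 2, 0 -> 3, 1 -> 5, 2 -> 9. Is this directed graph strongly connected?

There is no directed path from 3 to 8, so the graph is not strongly connected.

No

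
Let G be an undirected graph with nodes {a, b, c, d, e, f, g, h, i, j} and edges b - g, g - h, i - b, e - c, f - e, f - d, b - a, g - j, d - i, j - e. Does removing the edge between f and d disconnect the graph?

No

After removing f - d, the path f-e-j-g-b-i-d still connects them, so the edge is not a bridge.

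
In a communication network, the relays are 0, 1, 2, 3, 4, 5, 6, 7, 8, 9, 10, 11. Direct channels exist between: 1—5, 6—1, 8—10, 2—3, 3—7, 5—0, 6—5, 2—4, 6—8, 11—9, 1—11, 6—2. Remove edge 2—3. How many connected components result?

2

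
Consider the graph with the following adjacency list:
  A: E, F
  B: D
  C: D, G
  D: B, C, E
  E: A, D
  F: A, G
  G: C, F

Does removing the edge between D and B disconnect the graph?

Removing D-B leaves no path between D and B: the component count goes from 1 to 2. So it is a bridge.

Yes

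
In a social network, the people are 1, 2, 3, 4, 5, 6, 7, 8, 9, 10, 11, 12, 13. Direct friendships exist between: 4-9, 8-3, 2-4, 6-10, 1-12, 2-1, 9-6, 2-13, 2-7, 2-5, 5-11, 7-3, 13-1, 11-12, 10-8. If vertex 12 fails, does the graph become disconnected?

Deleting 12 leaves 1 component (was 1) (its neighbors 1, 11 remain connected to each other), so 12 is not a cut vertex.

No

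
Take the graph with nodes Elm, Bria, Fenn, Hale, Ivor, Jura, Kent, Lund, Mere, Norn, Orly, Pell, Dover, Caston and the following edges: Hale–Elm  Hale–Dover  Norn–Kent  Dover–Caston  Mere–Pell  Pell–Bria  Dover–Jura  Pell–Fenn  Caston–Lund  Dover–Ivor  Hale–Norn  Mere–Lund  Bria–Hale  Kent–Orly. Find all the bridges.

Dover-Ivor, Dover-Jura, Elm-Hale, Fenn-Pell, Hale-Norn, Kent-Norn, Kent-Orly

The edges on the cycle Mere-Pell-Bria-Hale-Dover-Caston-Lund-Mere are not bridges since each lies on that cycle.
But removing Pell–Fenn disconnects Pell from Fenn; removing Norn–Hale disconnects Norn from Hale; removing Norn–Kent disconnects Norn from Kent; removing Hale–Elm disconnects Hale from Elm — these are bridges.
In total 7 edges are bridges.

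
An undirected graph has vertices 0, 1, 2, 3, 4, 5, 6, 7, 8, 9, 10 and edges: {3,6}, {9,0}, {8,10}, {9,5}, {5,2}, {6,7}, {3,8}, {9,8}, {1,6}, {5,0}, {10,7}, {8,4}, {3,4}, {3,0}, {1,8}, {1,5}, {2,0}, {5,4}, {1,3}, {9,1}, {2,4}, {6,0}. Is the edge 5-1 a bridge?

After removing 5-1, the path 5-9-1 still connects them, so the edge is not a bridge.

No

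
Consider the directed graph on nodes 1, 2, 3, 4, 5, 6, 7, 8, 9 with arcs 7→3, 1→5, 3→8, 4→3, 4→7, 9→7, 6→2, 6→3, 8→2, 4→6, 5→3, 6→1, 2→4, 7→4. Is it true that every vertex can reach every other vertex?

There is no directed path from 4 to 9, so the graph is not strongly connected.

No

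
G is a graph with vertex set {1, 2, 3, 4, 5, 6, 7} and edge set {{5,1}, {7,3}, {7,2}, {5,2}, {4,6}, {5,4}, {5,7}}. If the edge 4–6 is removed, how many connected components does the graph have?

Before removal there is 1 component.
4–6 is a bridge — removing it separates 4's side from 6's side.
After removal: 2 components.

2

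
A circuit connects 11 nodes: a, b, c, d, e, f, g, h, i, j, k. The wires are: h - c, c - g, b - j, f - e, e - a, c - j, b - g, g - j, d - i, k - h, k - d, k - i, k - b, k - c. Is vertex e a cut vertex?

Yes

Deleting e raises the number of components from 2 to 3, so e is a cut vertex.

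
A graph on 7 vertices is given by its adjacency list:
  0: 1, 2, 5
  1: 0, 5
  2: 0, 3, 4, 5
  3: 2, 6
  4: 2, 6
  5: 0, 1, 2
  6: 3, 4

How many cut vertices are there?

Removing 2 increases the component count from 1 to 2, so 2 is a cut vertex.
By contrast removing 5 leaves 1 component; it is not a cut vertex. No other vertex is a cut vertex either.

1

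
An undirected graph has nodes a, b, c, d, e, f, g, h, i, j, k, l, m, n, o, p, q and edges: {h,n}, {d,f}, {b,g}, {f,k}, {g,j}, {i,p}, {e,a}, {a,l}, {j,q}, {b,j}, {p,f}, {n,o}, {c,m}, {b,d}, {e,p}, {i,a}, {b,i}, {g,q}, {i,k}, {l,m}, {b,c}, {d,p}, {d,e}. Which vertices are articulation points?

Removing b increases the component count from 2 to 3, so b is a cut vertex.
Removing n increases the component count from 2 to 3, so n is a cut vertex.
By contrast removing j leaves 2 components; it is not a cut vertex. No other vertex is a cut vertex either.

b, n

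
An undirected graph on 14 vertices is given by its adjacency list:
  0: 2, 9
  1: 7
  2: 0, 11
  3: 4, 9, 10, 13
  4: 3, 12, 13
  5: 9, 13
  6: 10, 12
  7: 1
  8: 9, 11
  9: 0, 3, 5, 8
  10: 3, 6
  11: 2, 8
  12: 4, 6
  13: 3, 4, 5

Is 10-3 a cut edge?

No

After removing 10-3, the path 10-6-12-4-3 still connects them, so the edge is not a bridge.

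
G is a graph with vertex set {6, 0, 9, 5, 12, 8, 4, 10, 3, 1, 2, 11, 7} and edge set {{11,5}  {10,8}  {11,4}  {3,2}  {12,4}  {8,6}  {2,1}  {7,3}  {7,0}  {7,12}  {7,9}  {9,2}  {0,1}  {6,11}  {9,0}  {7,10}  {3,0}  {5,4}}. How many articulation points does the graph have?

Removing 7 increases the component count from 1 to 2, so 7 is a cut vertex.
By contrast removing 6 leaves 1 component; it is not a cut vertex. No other vertex is a cut vertex either.

1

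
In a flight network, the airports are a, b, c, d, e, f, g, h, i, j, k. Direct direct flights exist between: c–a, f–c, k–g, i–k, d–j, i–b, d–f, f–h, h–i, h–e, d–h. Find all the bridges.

a-c, b-i, c-f, d-j, e-h, g-k, h-i, i-k

The edges on the cycle d-f-h-d are not bridges since each lies on that cycle.
But removing i–k disconnects i from k; removing h–i disconnects h from i; removing h–e disconnects h from e; removing i–b disconnects i from b — these are bridges.
In total 8 edges are bridges.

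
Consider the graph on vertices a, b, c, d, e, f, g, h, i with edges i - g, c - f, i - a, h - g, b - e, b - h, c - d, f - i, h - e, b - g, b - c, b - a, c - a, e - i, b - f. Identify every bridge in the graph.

The edges on the cycle b-c-f-i-g-b are not bridges since each lies on that cycle.
But removing d - c disconnects d from c — this is a bridge.

c-d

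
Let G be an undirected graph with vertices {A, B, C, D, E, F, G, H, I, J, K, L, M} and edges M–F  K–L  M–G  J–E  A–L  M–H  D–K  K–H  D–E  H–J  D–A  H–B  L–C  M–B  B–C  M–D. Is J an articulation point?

Deleting J leaves 2 components (was 2), so J is not a cut vertex.

No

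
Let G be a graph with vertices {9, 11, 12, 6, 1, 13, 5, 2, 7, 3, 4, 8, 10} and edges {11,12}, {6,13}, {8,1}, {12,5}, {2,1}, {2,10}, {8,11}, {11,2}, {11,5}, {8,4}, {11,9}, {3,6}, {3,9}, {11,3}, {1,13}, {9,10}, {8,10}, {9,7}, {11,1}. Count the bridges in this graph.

2

The edges on the cycle 8-11-2-1-8 are not bridges since each lies on that cycle.
But removing 4 - 8 disconnects 4 from 8; removing 9 - 7 disconnects 9 from 7 — these are bridges.
That makes 2 bridges.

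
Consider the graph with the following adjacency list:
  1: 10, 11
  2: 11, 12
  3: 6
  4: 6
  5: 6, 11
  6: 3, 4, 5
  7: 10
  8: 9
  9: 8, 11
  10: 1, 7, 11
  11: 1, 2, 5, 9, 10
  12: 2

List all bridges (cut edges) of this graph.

10-7, 11-2, 11-5, 11-9, 12-2, 3-6, 4-6, 5-6, 8-9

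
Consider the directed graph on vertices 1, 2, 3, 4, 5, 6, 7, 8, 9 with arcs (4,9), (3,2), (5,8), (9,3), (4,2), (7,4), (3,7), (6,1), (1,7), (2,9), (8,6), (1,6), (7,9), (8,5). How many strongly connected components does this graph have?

3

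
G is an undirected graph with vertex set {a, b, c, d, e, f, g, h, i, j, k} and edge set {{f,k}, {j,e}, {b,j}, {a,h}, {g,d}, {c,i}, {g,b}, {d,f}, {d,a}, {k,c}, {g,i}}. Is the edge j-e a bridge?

Removing j-e leaves no path between j and e: the component count goes from 1 to 2. So it is a bridge.

Yes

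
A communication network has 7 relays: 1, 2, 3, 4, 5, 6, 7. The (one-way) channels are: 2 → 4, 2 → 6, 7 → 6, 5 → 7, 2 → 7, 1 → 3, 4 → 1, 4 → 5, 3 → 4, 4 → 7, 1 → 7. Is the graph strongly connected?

There is no directed path from 5 to 1, so the graph is not strongly connected.

No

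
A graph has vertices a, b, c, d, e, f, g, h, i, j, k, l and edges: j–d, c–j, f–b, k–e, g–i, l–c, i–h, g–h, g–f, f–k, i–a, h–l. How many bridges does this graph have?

The edges on the cycle g-i-h-g are not bridges since each lies on that cycle.
But removing b–f disconnects b from f; removing g–f disconnects g from f; removing l–c disconnects l from c; removing f–k disconnects f from k — these are bridges.
In total 9 edges are bridges.

9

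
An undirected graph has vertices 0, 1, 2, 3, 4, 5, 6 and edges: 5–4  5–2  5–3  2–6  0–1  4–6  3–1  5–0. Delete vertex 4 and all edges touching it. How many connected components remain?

1

With 4 gone, the remaining components are: {0, 1, 2, 3, 5, 6}.
That is 1 component.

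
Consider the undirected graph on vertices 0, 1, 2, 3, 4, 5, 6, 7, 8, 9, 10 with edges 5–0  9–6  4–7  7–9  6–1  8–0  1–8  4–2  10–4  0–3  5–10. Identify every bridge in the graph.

The edges on the cycle 5-10-4-7-9-6-1-8-0-5 are not bridges since each lies on that cycle.
But removing 0–3 disconnects 0 from 3; removing 2–4 disconnects 2 from 4 — these are bridges.

0-3, 2-4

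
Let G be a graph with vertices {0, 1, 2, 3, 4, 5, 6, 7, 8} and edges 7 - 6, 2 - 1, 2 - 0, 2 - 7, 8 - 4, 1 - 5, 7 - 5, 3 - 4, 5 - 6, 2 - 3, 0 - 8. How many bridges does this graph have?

0

The edges on the cycle 2-0-8-4-3-2 are not bridges since each lies on that cycle.
Every edge lies on some cycle, so there are no bridges.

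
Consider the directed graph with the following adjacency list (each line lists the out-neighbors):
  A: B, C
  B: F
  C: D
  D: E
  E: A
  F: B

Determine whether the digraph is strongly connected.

No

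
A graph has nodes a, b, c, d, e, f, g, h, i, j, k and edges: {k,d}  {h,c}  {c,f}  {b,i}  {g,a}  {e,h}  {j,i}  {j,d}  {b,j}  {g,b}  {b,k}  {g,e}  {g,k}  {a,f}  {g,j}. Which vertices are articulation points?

g

Removing g increases the component count from 1 to 2, so g is a cut vertex.
By contrast removing k leaves 1 component; it is not a cut vertex. No other vertex is a cut vertex either.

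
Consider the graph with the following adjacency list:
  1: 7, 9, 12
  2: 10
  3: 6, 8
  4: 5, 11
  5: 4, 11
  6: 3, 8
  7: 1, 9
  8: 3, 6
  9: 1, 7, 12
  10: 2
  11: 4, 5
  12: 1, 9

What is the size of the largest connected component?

Starting from 2 we can reach 2, 10. That is one component of size 2.
Starting from 4 we can reach 4, 5, 11. That is one component of size 3.
Starting from 3 we can reach 3, 6, 8. That is one component of size 3.
Starting from 1 we can reach 1, 7, 9, 12. That is one component of size 4.
The largest has 4 vertices.

4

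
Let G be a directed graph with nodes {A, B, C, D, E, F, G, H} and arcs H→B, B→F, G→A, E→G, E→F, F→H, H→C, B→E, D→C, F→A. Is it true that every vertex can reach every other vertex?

There is no directed path from H to D, so the graph is not strongly connected.

No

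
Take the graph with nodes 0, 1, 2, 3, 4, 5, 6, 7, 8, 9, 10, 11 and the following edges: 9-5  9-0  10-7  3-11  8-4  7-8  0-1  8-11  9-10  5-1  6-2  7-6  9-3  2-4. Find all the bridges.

The edges on the cycle 7-6-2-4-8-7 are not bridges since each lies on that cycle.
Every edge lies on some cycle, so there are no bridges.

none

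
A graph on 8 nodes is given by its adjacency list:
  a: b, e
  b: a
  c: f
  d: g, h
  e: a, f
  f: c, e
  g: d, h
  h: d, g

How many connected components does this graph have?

2

Starting from d we can reach d, g, h. That is one component of size 3.
Starting from a we can reach a, b, c, e, f. That is one component of size 5.
Total: 2 components.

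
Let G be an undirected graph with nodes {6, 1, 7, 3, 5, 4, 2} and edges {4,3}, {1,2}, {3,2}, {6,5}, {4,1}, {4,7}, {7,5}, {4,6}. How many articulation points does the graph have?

Removing 4 increases the component count from 1 to 2, so 4 is a cut vertex.
By contrast removing 2 leaves 1 component; it is not a cut vertex. No other vertex is a cut vertex either.

1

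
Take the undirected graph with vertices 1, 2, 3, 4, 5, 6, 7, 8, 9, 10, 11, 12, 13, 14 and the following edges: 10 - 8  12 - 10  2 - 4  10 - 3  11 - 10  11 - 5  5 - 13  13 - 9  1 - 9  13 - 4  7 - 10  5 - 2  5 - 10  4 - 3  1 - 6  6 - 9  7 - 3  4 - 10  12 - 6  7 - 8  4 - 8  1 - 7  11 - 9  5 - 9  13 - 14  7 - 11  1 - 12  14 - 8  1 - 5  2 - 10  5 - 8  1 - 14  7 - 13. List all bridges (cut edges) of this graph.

none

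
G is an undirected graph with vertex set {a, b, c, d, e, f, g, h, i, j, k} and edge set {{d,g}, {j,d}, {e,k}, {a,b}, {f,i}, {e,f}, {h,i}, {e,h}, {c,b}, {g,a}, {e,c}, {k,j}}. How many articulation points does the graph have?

1

Removing e increases the component count from 1 to 2, so e is a cut vertex.
By contrast removing a leaves 1 component; it is not a cut vertex. No other vertex is a cut vertex either.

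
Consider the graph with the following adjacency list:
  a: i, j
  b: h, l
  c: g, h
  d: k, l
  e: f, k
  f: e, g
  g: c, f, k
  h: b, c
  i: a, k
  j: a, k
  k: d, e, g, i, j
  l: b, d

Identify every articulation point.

Removing k increases the component count from 1 to 2, so k is a cut vertex.
By contrast removing g leaves 1 component; it is not a cut vertex. No other vertex is a cut vertex either.

k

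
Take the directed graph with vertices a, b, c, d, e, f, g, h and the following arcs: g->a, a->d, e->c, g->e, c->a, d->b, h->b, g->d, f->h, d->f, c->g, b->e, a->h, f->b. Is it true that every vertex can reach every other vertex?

From b we can reach every vertex (a, b, c, d, e, f, g, h), and every vertex can reach b (a, b, c, d, e, f, g, h). So the whole graph is one strongly connected component.

Yes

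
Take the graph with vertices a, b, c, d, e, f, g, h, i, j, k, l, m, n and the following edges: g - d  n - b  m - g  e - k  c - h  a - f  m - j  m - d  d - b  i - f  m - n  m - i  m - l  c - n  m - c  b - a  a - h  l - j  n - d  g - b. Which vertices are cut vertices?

m

Removing m increases the component count from 2 to 3, so m is a cut vertex.
By contrast removing k leaves 2 components; it is not a cut vertex. No other vertex is a cut vertex either.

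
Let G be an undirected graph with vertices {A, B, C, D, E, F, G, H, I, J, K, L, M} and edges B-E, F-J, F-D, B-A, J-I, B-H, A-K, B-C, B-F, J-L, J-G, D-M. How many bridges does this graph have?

removing A-K disconnects A from K; removing B-C disconnects B from C; removing B-F disconnects B from F; removing J-I disconnects J from I — these are bridges.
In total 12 edges are bridges.

12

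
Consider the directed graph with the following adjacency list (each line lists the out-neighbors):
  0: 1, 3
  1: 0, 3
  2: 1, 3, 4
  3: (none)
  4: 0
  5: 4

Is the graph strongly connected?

No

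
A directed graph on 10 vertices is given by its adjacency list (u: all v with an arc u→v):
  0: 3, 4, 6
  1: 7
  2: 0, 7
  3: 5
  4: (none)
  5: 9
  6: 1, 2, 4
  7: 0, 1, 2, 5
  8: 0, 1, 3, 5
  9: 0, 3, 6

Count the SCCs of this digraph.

{0, 1, 2, 3, 5, 6, 7, 9} are all mutually reachable — one SCC of size 8.
{8} is an SCC by itself.
{4} is an SCC by itself.
That gives 3 strongly connected components.

3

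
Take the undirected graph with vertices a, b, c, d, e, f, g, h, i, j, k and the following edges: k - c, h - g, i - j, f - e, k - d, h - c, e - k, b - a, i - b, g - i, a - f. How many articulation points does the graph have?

2

Removing i increases the component count from 1 to 2, so i is a cut vertex.
Removing k increases the component count from 1 to 2, so k is a cut vertex.
By contrast removing f leaves 1 component; it is not a cut vertex. No other vertex is a cut vertex either.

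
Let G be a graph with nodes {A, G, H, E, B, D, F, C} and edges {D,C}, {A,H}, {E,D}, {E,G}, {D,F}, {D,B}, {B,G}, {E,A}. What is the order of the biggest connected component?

8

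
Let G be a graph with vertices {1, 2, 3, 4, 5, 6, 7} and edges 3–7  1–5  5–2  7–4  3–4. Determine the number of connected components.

3

6 is isolated — a component by itself.
Starting from 3 we can reach 3, 4, 7. That is one component of size 3.
Starting from 1 we can reach 1, 2, 5. That is one component of size 3.
Total: 3 components.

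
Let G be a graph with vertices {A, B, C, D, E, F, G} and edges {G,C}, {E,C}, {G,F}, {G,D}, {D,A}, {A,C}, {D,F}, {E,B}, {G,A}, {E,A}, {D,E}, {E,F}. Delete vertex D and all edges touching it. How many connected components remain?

1

With D gone, the remaining components are: {A, B, C, E, F, G}.
That is 1 component.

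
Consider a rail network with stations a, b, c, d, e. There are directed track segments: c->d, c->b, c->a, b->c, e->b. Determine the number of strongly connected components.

4

{b, c} are all mutually reachable — one SCC of size 2.
{e} is an SCC by itself.
{d} is an SCC by itself.
{a} is an SCC by itself.
That gives 4 strongly connected components.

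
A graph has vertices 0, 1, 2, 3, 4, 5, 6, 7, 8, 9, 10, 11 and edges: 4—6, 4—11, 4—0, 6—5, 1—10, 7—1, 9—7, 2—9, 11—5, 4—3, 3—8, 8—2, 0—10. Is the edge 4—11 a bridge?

No

After removing 4—11, the path 4-6-5-11 still connects them, so the edge is not a bridge.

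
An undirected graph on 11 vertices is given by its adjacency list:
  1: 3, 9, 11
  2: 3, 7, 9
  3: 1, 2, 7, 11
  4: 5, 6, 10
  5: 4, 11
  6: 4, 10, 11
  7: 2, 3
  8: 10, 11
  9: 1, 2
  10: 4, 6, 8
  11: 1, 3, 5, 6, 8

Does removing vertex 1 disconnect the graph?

No

Deleting 1 leaves 1 component (was 1) (its neighbors 3, 9, 11 remain connected to each other), so 1 is not a cut vertex.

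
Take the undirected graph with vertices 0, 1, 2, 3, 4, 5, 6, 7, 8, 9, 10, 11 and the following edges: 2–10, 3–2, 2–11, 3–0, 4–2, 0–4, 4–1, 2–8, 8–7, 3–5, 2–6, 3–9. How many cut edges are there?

8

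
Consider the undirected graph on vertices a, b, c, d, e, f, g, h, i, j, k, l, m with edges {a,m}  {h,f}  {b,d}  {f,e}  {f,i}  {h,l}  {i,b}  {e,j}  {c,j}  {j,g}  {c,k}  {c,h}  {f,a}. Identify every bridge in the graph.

a-f, a-m, b-d, b-i, c-k, f-i, g-j, h-l

The edges on the cycle c-h-f-e-j-c are not bridges since each lies on that cycle.
But removing m–a disconnects m from a; removing f–i disconnects f from i; removing b–d disconnects b from d; removing c–k disconnects c from k — these are bridges.
In total 8 edges are bridges.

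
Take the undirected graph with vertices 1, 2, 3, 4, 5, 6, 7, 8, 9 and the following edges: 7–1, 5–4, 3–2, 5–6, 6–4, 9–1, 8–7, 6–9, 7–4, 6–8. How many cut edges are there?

1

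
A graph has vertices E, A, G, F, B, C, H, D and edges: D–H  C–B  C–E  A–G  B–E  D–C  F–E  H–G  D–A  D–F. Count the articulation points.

Removing D increases the component count from 1 to 2, so D is a cut vertex.
By contrast removing C leaves 1 component; it is not a cut vertex. No other vertex is a cut vertex either.

1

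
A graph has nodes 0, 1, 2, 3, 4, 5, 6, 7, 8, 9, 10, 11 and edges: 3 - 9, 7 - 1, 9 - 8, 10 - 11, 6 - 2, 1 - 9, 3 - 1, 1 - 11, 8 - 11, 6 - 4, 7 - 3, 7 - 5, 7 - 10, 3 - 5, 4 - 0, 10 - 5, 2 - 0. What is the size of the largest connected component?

8

Starting from 0 we can reach 0, 2, 4, 6. That is one component of size 4.
Starting from 1 we can reach 1, 3, 5, 7, 8, 9, 10, 11. That is one component of size 8.
The largest has 8 vertices.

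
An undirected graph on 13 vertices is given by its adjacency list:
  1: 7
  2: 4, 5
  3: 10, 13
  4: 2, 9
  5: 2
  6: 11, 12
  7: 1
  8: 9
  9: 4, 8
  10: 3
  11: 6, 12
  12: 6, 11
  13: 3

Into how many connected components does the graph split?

Starting from 1 we can reach 1, 7. That is one component of size 2.
Starting from 3 we can reach 3, 10, 13. That is one component of size 3.
Starting from 6 we can reach 6, 11, 12. That is one component of size 3.
Starting from 2 we can reach 2, 4, 5, 8, 9. That is one component of size 5.
Total: 4 components.

4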